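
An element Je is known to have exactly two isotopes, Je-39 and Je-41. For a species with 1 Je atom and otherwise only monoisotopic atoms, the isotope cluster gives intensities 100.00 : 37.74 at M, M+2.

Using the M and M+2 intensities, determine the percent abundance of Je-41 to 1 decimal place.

27.4%

If p is the fraction of Je that is Je-39, then I(M+2)/I(M) = [C(1,1)·p^0·(1−p)] / p^1 = 1·(1−p)/p = 37.74/100.00 = 0.3774
(1−p)/p = 0.3774/1 = 0.3774  ⇒  p = 1/(1 + 0.3774) = 0.7260
Je-39: 72.6%, Je-41: 27.4%.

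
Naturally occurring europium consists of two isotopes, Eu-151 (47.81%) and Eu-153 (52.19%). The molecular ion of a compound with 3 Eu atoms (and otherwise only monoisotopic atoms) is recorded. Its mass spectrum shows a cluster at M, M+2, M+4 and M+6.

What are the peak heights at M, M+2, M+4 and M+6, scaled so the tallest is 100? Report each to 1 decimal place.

Each Eu atom is independently Eu-151 (p = 0.4781) or Eu-153 (q = 0.5219); the cluster is the binomial expansion (p + q)^3.
P(M) = 0.4781^3 = 0.109284
P(M+2) = 3 × 0.4781^2 × 0.5219^1 = 0.357887
P(M+4) = 3 × 0.4781^1 × 0.5219^2 = 0.390674
P(M+6) = 0.5219^3 = 0.142155
The M+4 peak is largest (0.390674); scaling to 100 gives 28.0 : 91.6 : 100.0 : 36.4.

28.0 : 91.6 : 100.0 : 36.4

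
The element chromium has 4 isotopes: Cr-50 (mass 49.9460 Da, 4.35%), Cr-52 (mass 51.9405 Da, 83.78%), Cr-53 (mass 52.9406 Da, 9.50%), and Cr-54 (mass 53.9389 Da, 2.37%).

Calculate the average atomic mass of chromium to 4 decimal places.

The abundance-weighted mean is 0.0435 × 49.9460 + 0.8378 × 51.9405 + 0.0950 × 52.9406 + 0.0237 × 53.9389
= 2.17265 + 43.51575 + 5.02936 + 1.27835 = 51.99611 Da

51.9961 Da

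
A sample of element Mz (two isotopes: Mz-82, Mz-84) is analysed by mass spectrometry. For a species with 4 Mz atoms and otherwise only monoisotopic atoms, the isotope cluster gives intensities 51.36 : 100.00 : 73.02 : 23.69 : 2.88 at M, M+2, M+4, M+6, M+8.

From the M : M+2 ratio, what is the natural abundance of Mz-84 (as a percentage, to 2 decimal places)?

Let p = fractional abundance of Mz-82. I(M+2)/I(M) = [C(4,1)·p^3·(1−p)] / p^4 = 4·(1−p)/p = 100.00/51.36 = 1.9470
(1−p)/p = 1.9470/4 = 0.4868  ⇒  p = 1/(1 + 0.4868) = 0.6726
Mz-82: 67.26%, Mz-84: 32.74%.

32.74%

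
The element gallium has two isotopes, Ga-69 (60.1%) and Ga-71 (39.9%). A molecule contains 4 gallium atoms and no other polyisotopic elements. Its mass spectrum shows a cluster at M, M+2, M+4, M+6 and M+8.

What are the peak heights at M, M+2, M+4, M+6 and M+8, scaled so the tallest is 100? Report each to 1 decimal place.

Each Ga atom is independently Ga-69 (p = 0.601) or Ga-71 (q = 0.399); the cluster is the binomial expansion (p + q)^4.
P(M) = 0.601^4 = 0.130466
P(M+2) = 4 × 0.601^3 × 0.399^1 = 0.346463
P(M+4) = 6 × 0.601^2 × 0.399^2 = 0.345021
P(M+6) = 4 × 0.601^1 × 0.399^3 = 0.152705
P(M+8) = 0.399^4 = 0.025345
The M+2 peak is largest (0.346463); scaling to 100 gives 37.7 : 100.0 : 99.6 : 44.1 : 7.3.

37.7 : 100.0 : 99.6 : 44.1 : 7.3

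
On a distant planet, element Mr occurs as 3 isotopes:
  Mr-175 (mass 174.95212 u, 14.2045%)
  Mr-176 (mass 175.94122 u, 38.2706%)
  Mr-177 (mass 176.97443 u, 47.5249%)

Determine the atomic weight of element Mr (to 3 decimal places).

Ar = Σ fᵢ·mᵢ = 0.142045 × 174.95212 + 0.382706 × 175.94122 + 0.475249 × 176.97443
= 24.851074 + 67.333761 + 84.106921 = 176.291756 u

176.292 u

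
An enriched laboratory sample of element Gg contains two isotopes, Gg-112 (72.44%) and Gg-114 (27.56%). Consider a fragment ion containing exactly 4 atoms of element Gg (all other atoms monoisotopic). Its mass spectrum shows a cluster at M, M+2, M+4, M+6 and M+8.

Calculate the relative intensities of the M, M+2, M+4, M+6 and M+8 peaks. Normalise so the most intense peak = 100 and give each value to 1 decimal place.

The 4 Gg atoms are independent, so intensities follow the terms of (0.7244 + 0.2756)^4.
P(M) = 0.7244^4 = 0.275368
P(M+2) = 4 × 0.7244^3 × 0.2756^1 = 0.419058
P(M+4) = 6 × 0.7244^2 × 0.2756^2 = 0.239148
P(M+6) = 4 × 0.7244^1 × 0.2756^3 = 0.060656
P(M+8) = 0.2756^4 = 0.005769
The M+2 peak is largest (0.419058); scaling to 100 gives 65.7 : 100.0 : 57.1 : 14.5 : 1.4.

65.7 : 100.0 : 57.1 : 14.5 : 1.4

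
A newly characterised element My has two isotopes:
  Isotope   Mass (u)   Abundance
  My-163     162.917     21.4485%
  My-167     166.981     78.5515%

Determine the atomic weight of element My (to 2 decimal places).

166.11 u

Weight each isotope mass by its fractional abundance: 0.214485 × 162.917 + 0.785515 × 166.981
= 34.9433 + 131.1661 = 166.1094 u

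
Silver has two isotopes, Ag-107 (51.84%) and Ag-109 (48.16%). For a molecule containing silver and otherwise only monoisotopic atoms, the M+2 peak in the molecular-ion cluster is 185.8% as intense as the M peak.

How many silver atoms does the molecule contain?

2

The M+2/M ratio from n Ag atoms is n · q/p = n · 0.4816/0.5184.
n = 1.858 × 0.5184/0.4816 = 2.00 ≈ 2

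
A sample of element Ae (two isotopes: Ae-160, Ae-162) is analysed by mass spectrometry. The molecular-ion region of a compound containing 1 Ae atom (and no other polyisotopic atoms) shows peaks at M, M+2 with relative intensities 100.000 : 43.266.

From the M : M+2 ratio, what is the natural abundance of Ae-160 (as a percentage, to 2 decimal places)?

69.80%

Let p = fractional abundance of Ae-160. I(M+2)/I(M) = [C(1,1)·p^0·(1−p)] / p^1 = 1·(1−p)/p = 43.266/100.000 = 0.4327
(1−p)/p = 0.4327/1 = 0.4327  ⇒  p = 1/(1 + 0.4327) = 0.6980
Ae-160: 69.80%, Ae-162: 30.20%.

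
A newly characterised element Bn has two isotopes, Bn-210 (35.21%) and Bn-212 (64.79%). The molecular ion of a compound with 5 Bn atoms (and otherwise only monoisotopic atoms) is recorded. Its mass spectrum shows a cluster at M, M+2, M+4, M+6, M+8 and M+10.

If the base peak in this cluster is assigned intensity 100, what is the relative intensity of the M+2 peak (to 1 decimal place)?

(0.3521 + 0.6479)^5 gives M 0.0054, M+2 0.0498, M+4 0.1832, M+6 0.3372, M+8 0.3102, M+10 0.1142; the largest is M+6.
P(M+6) = C(5,3) × 0.3521^2 × 0.6479^3 = 10 × 0.12397441 × 0.27197184 = 0.337175 (base)
P(M+2) = C(5,1) × 0.3521^4 × 0.6479^1 = 5 × 0.01536965 × 0.6479 = 0.049790
Relative intensity = 0.049790 / 0.337175 × 100 = 14.8

14.8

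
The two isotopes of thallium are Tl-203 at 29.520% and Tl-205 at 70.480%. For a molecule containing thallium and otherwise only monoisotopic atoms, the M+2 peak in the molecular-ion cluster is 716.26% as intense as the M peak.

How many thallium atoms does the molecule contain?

3

The M+2/M ratio from n Tl atoms is n · q/p = n · 0.70480/0.29520.
n = 7.1626 × 0.29520/0.70480 = 3.00 ≈ 3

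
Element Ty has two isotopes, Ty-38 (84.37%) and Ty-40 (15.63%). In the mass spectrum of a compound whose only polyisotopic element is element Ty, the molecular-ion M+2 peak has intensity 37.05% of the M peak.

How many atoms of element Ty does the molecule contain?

The M+2/M ratio from n Ty atoms is n · q/p = n · 0.1563/0.8437.
n = 0.3705 × 0.8437/0.1563 = 2.00 ≈ 2

2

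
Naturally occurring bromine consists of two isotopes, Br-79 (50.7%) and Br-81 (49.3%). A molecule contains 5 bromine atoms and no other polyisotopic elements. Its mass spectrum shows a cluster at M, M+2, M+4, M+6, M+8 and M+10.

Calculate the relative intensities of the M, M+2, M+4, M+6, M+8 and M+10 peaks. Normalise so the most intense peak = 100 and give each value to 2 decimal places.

10.58 : 51.42 : 100.00 : 97.24 : 47.28 : 9.19

Expanding (0.507 + 0.493)^5:
P(M) = 0.507^5 = 0.033500
P(M+2) = 5 × 0.507^4 × 0.493^1 = 0.162873
P(M+4) = 10 × 0.507^3 × 0.493^2 = 0.316751
P(M+6) = 10 × 0.507^2 × 0.493^3 = 0.308004
P(M+8) = 5 × 0.507^1 × 0.493^4 = 0.149750
P(M+10) = 0.493^5 = 0.029123
The M+4 peak is largest (0.316751); scaling to 100 gives 10.58 : 51.42 : 100.00 : 97.24 : 47.28 : 9.19.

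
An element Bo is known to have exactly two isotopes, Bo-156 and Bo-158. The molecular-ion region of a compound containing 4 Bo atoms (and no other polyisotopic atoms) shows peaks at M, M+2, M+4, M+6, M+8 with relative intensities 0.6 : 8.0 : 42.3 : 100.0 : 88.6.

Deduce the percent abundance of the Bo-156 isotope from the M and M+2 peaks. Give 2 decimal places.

Let p = fractional abundance of Bo-156. I(M+2)/I(M) = [C(4,1)·p^3·(1−p)] / p^4 = 4·(1−p)/p = 8.0/0.6 = 13.3333
(1−p)/p = 13.3333/4 = 3.3333  ⇒  p = 1/(1 + 3.3333) = 0.2308
Bo-156: 23.08%, Bo-158: 76.92%.

23.08%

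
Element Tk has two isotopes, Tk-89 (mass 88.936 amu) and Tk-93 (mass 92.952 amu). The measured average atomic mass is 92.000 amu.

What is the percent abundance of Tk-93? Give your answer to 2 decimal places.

76.29%

With x = fraction of Tk-89 (so Tk-93 is 1 − x):
88.936·x + 92.952·(1 − x) = 92.000
(88.936 − 92.952)·x = 92.000 − 92.952
x = -0.952 / -4.016 = 0.23705 → 23.71% Tk-89, 76.29% Tk-93.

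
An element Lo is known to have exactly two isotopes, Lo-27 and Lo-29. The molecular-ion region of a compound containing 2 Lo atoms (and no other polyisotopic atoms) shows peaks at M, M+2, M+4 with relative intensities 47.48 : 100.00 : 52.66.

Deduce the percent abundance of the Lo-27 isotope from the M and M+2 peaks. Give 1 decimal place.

48.7%

Write p for the Lo-27 fraction. I(M+2)/I(M) = [C(2,1)·p^1·(1−p)] / p^2 = 2·(1−p)/p = 100.00/47.48 = 2.1061
(1−p)/p = 2.1061/2 = 1.0531  ⇒  p = 1/(1 + 1.0531) = 0.4871
Lo-27: 48.7%, Lo-29: 51.3%.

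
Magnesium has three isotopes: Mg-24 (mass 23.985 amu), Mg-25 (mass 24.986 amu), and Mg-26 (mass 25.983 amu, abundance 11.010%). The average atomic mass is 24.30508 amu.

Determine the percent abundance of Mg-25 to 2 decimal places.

10.00%

The remaining 88.990% is split between Mg-24 (fraction x) and Mg-25 (fraction 0.88990 − x).
Substituting: 23.985x + 24.986(0.88990 − x) = 21.4443517
(23.985 − 24.986)x = -0.7906897  ⇒  x = 0.78990, y = 0.10000
Mg-24: 78.99%, Mg-25: 10.00%.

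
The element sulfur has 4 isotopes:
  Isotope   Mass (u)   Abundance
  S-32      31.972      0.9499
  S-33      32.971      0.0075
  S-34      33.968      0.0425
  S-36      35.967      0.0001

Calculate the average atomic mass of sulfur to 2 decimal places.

32.06 u

The abundance-weighted mean is 0.9499 × 31.972 + 0.0075 × 32.971 + 0.0425 × 33.968 + 0.0001 × 35.967
= 30.3702 + 0.2473 + 1.4436 + 0.0036 = 32.0647 u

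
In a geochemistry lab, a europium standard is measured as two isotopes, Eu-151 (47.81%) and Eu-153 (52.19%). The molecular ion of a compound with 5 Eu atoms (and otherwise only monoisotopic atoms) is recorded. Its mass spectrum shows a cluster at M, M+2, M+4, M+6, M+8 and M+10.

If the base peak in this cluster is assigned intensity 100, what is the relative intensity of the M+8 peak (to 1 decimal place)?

Binomial terms of (0.4781 + 0.5219)^5: M 0.0250, M+2 0.1363, M+4 0.2977, M+6 0.3249, M+8 0.1774, M+10 0.0387 → M+6 is the base peak.
P(M+6) = C(5,3) × 0.4781^2 × 0.5219^3 = 10 × 0.22857961 × 0.14215492 = 0.324937 (base)
P(M+8) = C(5,4) × 0.4781^1 × 0.5219^4 = 5 × 0.4781 × 0.07419065 = 0.177353
Relative intensity = 0.177353 / 0.324937 × 100 = 54.6

54.6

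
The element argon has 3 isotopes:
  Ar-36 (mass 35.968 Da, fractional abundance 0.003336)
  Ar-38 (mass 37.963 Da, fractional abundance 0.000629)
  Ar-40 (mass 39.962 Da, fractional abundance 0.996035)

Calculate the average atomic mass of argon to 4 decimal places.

Ar = Σ fᵢ·mᵢ = 0.003336 × 35.968 + 0.000629 × 37.963 + 0.996035 × 39.962
= 0.11999 + 0.02388 + 39.80355 = 39.94742 Da

39.9474 Da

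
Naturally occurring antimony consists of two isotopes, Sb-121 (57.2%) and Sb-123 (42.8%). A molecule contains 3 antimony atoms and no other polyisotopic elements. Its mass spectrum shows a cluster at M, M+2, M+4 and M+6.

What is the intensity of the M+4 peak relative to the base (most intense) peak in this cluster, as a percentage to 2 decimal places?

(0.572 + 0.428)^3 gives M 0.1871, M+2 0.4201, M+4 0.3143, M+6 0.0784; the largest is M+2.
P(M+2) = C(3,1) × 0.572^2 × 0.428^1 = 3 × 0.327184 × 0.4280 = 0.420104 (base)
P(M+4) = C(3,2) × 0.572^1 × 0.428^2 = 3 × 0.5720 × 0.183184 = 0.314344
Relative intensity = 0.314344 / 0.420104 × 100 = 74.83

74.83%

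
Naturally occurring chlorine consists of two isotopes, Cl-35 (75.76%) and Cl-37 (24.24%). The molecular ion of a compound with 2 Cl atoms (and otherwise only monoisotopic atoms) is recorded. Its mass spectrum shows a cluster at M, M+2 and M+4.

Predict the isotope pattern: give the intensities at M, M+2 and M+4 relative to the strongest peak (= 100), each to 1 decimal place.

100.0 : 64.0 : 10.2

The 2 Cl atoms are independent, so intensities follow the terms of (0.7576 + 0.2424)^2.
P(M) = 0.7576^2 = 0.573958
P(M+2) = 2 × 0.7576^1 × 0.2424^1 = 0.367284
P(M+4) = 0.2424^2 = 0.058758
The M peak is largest (0.573958); scaling to 100 gives 100.0 : 64.0 : 10.2.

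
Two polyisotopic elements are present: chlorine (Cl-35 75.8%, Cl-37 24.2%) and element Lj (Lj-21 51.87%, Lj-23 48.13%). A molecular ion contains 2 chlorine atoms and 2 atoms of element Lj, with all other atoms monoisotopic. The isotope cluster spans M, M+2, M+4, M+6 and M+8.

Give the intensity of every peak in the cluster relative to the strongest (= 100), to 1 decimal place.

40.1 : 100.0 : 86.1 : 29.6 : 3.5

Chlorine pattern (n=2): 0.574564 : 0.366872 : 0.058564
Element Lj pattern (n=2): 0.26904969 : 0.49930062 : 0.23164969
Convolve the two distributions (both contribute in 2-u steps):
  M: 0.574564×0.26904969 = 0.154586
  M+2: 0.574564×0.49930062 + 0.366872×0.26904969 = 0.385587
  M+4: 0.574564×0.23164969 + 0.366872×0.49930062 + 0.058564×0.26904969 = 0.332034
  M+6: 0.366872×0.23164969 + 0.058564×0.49930062 = 0.114227
  M+8: 0.058564×0.23164969 = 0.013566
Scale to base peak (0.385587) = 100: 40.1 : 100.0 : 86.1 : 29.6 : 3.5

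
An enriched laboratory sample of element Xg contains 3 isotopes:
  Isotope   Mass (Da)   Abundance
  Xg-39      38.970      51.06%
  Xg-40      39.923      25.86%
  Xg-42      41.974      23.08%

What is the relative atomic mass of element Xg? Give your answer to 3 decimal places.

39.910 Da

Average mass = Σ (abundance × isotope mass) = 0.5106 × 38.970 + 0.2586 × 39.923 + 0.2308 × 41.974
= 19.8981 + 10.3241 + 9.6876 = 39.9098 Da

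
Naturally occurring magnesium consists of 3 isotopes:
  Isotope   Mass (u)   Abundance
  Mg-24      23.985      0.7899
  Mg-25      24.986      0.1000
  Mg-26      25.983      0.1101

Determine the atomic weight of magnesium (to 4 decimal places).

24.3051 u

The abundance-weighted mean is 0.7899 × 23.985 + 0.1000 × 24.986 + 0.1101 × 25.983
= 18.94575 + 2.49860 + 2.86073 = 24.30508 u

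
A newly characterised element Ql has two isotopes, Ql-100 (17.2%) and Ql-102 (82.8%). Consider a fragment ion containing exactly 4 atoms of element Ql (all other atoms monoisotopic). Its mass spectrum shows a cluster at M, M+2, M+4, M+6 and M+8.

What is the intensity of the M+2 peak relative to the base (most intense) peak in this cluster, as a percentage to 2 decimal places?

Binomial terms of (0.172 + 0.828)^4: M 0.0009, M+2 0.0169, M+4 0.1217, M+6 0.3906, M+8 0.4700 → M+8 is the base peak.
P(M+8) = C(4,4) × 0.172^0 × 0.828^4 = 1 × 1.0000 × 0.47002542 = 0.470025 (base)
P(M+2) = C(4,1) × 0.172^3 × 0.828^1 = 4 × 0.00508845 × 0.8280 = 0.016853
Relative intensity = 0.016853 / 0.470025 × 100 = 3.59

3.59%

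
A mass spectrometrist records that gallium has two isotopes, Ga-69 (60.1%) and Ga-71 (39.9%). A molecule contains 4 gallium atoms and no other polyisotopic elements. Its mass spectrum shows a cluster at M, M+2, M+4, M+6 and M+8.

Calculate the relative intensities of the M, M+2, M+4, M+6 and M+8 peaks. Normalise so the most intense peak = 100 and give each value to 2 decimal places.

37.66 : 100.00 : 99.58 : 44.08 : 7.32

Expanding (0.601 + 0.399)^4:
P(M) = 0.601^4 = 0.130466
P(M+2) = 4 × 0.601^3 × 0.399^1 = 0.346463
P(M+4) = 6 × 0.601^2 × 0.399^2 = 0.345021
P(M+6) = 4 × 0.601^1 × 0.399^3 = 0.152705
P(M+8) = 0.399^4 = 0.025345
The M+2 peak is largest (0.346463); scaling to 100 gives 37.66 : 100.00 : 99.58 : 44.08 : 7.32.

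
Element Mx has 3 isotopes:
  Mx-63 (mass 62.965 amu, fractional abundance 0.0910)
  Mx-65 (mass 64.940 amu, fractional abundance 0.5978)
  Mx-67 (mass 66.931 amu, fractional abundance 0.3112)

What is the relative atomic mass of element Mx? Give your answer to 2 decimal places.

65.38 amu

Weight each isotope mass by its fractional abundance: 0.0910 × 62.965 + 0.5978 × 64.940 + 0.3112 × 66.931
= 5.7298 + 38.8211 + 20.8289 = 65.3798 amu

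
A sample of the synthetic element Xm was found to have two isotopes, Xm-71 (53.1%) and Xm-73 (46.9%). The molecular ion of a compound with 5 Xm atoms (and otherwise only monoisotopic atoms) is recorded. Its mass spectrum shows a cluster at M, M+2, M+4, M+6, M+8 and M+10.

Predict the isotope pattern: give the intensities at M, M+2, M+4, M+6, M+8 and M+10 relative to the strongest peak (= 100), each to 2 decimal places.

12.82 : 56.61 : 100.00 : 88.32 : 39.01 : 6.89

Each Xm atom is independently Xm-71 (p = 0.531) or Xm-73 (q = 0.469); the cluster is the binomial expansion (p + q)^5.
P(M) = 0.531^5 = 0.042216
P(M+2) = 5 × 0.531^4 × 0.469^1 = 0.186432
P(M+4) = 10 × 0.531^3 × 0.469^2 = 0.329328
P(M+6) = 10 × 0.531^2 × 0.469^3 = 0.290876
P(M+8) = 5 × 0.531^1 × 0.469^4 = 0.128456
P(M+10) = 0.469^5 = 0.022692
The M+4 peak is largest (0.329328); scaling to 100 gives 12.82 : 56.61 : 100.00 : 88.32 : 39.01 : 6.89.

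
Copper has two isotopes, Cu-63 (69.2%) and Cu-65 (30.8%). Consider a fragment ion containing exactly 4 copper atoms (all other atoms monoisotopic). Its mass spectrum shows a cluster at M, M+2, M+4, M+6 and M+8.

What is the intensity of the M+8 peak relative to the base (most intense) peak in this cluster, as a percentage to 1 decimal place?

(0.692 + 0.308)^4 gives M 0.2293, M+2 0.4083, M+4 0.2726, M+6 0.0809, M+8 0.0090; the largest is M+2.
P(M+2) = C(4,1) × 0.692^3 × 0.308^1 = 4 × 0.33137389 × 0.3080 = 0.408253 (base)
P(M+8) = C(4,4) × 0.692^0 × 0.308^4 = 1 × 1.0000 × 0.00899918 = 0.008999
Relative intensity = 0.008999 / 0.408253 × 100 = 2.2

2.2%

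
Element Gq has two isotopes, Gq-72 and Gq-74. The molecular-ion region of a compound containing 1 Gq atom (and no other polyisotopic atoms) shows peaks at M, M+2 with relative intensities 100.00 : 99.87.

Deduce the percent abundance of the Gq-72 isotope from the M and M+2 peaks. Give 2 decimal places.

50.03%

Let p = fractional abundance of Gq-72. I(M+2)/I(M) = [C(1,1)·p^0·(1−p)] / p^1 = 1·(1−p)/p = 99.87/100.00 = 0.9987
(1−p)/p = 0.9987/1 = 0.9987  ⇒  p = 1/(1 + 0.9987) = 0.5003
Gq-72: 50.03%, Gq-74: 49.97%.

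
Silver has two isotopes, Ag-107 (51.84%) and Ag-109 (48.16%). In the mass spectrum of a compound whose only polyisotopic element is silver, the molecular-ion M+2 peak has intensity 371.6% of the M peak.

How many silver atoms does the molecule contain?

For n independent Ag atoms, I(M+2)/I(M) = n · (abundance Ag-109) / (abundance Ag-107) = n · 0.4816/0.5184.
n = 3.716 × 0.5184/0.4816 = 4.00 ≈ 4

4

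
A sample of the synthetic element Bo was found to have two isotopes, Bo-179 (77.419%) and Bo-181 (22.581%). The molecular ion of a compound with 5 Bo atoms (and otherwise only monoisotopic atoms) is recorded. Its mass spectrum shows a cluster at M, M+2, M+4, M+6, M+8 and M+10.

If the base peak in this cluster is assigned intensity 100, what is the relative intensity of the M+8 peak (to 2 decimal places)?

2.48

Term probabilities: M 0.2781, M+2 0.4056, M+4 0.2366, M+6 0.0690, M+8 0.0101, M+10 0.0006. Base peak = M+2.
P(M+2) = C(5,1) × 0.77419^4 × 0.22581^1 = 5 × 0.35924458 × 0.22581 = 0.405605 (base)
P(M+8) = C(5,4) × 0.77419^1 × 0.22581^4 = 5 × 0.77419 × 0.0026 = 0.010064
Relative intensity = 0.010064 / 0.405605 × 100 = 2.48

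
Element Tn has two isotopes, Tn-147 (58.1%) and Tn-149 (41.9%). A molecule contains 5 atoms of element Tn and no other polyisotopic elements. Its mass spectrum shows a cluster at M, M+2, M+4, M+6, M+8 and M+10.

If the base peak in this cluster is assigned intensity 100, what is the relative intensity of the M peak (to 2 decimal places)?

(0.581 + 0.419)^5 gives M 0.0662, M+2 0.2387, M+4 0.3443, M+6 0.2483, M+8 0.0895, M+10 0.0129; the largest is M+4.
P(M+4) = C(5,2) × 0.581^3 × 0.419^2 = 10 × 0.19612294 × 0.175561 = 0.344315 (base)
P(M) = C(5,0) × 0.581^5 × 0.419^0 = 1 × 0.06620346 × 1.0000 = 0.066203
Relative intensity = 0.066203 / 0.344315 × 100 = 19.23

19.23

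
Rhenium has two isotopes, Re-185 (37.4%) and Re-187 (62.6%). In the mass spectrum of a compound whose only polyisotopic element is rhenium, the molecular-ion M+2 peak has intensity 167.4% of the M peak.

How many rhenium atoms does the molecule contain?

With n Re atoms, P(M+2)/P(M) = C(n,1)·p^(n−1)q / p^n = n·q/p = n · 0.626/0.374.
n = 1.674 × 0.374/0.626 = 1.00 ≈ 1

1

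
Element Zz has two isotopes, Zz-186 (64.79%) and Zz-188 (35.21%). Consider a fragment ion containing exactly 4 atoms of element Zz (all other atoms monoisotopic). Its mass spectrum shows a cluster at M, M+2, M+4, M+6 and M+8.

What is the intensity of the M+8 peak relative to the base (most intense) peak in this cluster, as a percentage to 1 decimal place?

4.0%

Term probabilities: M 0.1762, M+2 0.3830, M+4 0.3122, M+6 0.1131, M+8 0.0154. Base peak = M+2.
P(M+2) = C(4,1) × 0.6479^3 × 0.3521^1 = 4 × 0.27197184 × 0.3521 = 0.383045 (base)
P(M+8) = C(4,4) × 0.6479^0 × 0.3521^4 = 1 × 1.0000 × 0.01536965 = 0.015370
Relative intensity = 0.015370 / 0.383045 × 100 = 4.0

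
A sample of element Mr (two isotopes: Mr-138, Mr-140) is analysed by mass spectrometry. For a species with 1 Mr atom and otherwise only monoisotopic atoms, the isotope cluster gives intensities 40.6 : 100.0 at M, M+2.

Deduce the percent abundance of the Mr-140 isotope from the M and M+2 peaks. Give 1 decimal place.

Write p for the Mr-138 fraction. I(M+2)/I(M) = [C(1,1)·p^0·(1−p)] / p^1 = 1·(1−p)/p = 100.0/40.6 = 2.4631
(1−p)/p = 2.4631/1 = 2.4631  ⇒  p = 1/(1 + 2.4631) = 0.2888
Mr-138: 28.9%, Mr-140: 71.1%.

71.1%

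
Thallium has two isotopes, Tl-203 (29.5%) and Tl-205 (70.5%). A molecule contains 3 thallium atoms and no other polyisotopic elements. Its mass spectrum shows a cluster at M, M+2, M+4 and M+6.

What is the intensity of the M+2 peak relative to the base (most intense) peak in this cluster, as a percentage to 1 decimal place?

41.8%

(0.295 + 0.705)^3 gives M 0.0257, M+2 0.1841, M+4 0.4399, M+6 0.3504; the largest is M+4.
P(M+4) = C(3,2) × 0.295^1 × 0.705^2 = 3 × 0.2950 × 0.497025 = 0.439867 (base)
P(M+2) = C(3,1) × 0.295^2 × 0.705^1 = 3 × 0.087025 × 0.7050 = 0.184058
Relative intensity = 0.184058 / 0.439867 × 100 = 41.8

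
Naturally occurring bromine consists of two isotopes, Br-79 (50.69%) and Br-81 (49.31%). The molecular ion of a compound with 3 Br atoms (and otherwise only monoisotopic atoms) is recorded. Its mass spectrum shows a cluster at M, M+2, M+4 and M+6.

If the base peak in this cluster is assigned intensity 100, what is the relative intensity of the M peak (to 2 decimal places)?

34.27

(0.5069 + 0.4931)^3 gives M 0.1302, M+2 0.3801, M+4 0.3698, M+6 0.1199; the largest is M+2.
P(M+2) = C(3,1) × 0.5069^2 × 0.4931^1 = 3 × 0.25694761 × 0.4931 = 0.380103 (base)
P(M) = C(3,0) × 0.5069^3 × 0.4931^0 = 1 × 0.13024674 × 1.0000 = 0.130247
Relative intensity = 0.130247 / 0.380103 × 100 = 34.27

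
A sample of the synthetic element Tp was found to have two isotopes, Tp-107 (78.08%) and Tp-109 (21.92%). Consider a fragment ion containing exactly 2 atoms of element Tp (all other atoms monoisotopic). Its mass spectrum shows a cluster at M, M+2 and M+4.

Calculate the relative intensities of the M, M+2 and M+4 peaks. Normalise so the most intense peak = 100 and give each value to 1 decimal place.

100.0 : 56.1 : 7.9

Expanding (0.7808 + 0.2192)^2:
P(M) = 0.7808^2 = 0.609649
P(M+2) = 2 × 0.7808^1 × 0.2192^1 = 0.342303
P(M+4) = 0.2192^2 = 0.048049
The M peak is largest (0.609649); scaling to 100 gives 100.0 : 56.1 : 7.9.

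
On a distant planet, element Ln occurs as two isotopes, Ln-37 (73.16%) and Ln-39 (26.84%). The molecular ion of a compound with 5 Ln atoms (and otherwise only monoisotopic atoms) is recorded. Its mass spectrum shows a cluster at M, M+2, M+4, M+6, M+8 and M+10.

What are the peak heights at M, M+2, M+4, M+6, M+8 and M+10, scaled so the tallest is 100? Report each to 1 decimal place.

Each Ln atom is independently Ln-37 (p = 0.7316) or Ln-39 (q = 0.2684); the cluster is the binomial expansion (p + q)^5.
P(M) = 0.7316^5 = 0.209589
P(M+2) = 5 × 0.7316^4 × 0.2684^1 = 0.384457
P(M+4) = 10 × 0.7316^3 × 0.2684^2 = 0.282089
P(M+6) = 10 × 0.7316^2 × 0.2684^3 = 0.103489
P(M+8) = 5 × 0.7316^1 × 0.2684^4 = 0.018983
P(M+10) = 0.2684^5 = 0.001393
The M+2 peak is largest (0.384457); scaling to 100 gives 54.5 : 100.0 : 73.4 : 26.9 : 4.9 : 0.4.

54.5 : 100.0 : 73.4 : 26.9 : 4.9 : 0.4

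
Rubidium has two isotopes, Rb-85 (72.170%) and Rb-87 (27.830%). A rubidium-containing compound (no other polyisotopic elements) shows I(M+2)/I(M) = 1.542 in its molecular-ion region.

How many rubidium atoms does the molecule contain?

For n independent Rb atoms, I(M+2)/I(M) = n · (abundance Rb-87) / (abundance Rb-85) = n · 0.27830/0.72170.
n = 1.542 × 0.72170/0.27830 = 4.00 ≈ 4

4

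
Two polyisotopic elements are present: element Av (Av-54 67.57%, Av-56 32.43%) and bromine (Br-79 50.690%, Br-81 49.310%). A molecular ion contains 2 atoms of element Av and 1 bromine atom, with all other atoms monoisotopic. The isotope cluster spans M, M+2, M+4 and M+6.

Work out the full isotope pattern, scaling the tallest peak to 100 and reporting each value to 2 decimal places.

51.74 : 100.00 : 60.23 : 11.59

Element Av pattern (n=2): 0.45657049 : 0.43825902 : 0.10517049
Bromine pattern (n=1): 0.5069 : 0.4931
Convolve the two distributions (both contribute in 2-u steps):
  M: 0.45657049×0.5069 = 0.231436
  M+2: 0.45657049×0.4931 + 0.43825902×0.5069 = 0.447288
  M+4: 0.43825902×0.4931 + 0.10517049×0.5069 = 0.269416
  M+6: 0.10517049×0.4931 = 0.051860
Scale to base peak (0.447288) = 100: 51.74 : 100.00 : 60.23 : 11.59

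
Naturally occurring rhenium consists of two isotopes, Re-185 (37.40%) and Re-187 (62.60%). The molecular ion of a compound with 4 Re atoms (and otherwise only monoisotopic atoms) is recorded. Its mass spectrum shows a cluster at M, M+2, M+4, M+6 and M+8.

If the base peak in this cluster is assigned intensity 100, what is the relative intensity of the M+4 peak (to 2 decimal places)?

(0.3740 + 0.6260)^4 gives M 0.0196, M+2 0.1310, M+4 0.3289, M+6 0.3670, M+8 0.1536; the largest is M+6.
P(M+6) = C(4,3) × 0.3740^1 × 0.6260^3 = 4 × 0.3740 × 0.24531438 = 0.366990 (base)
P(M+4) = C(4,2) × 0.3740^2 × 0.6260^2 = 6 × 0.139876 × 0.391876 = 0.328884
Relative intensity = 0.328884 / 0.366990 × 100 = 89.62

89.62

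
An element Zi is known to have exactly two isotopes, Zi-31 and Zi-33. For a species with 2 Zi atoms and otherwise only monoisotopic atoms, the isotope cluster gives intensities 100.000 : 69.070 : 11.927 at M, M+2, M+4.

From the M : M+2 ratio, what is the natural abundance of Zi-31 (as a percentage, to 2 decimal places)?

74.33%

Let p = fractional abundance of Zi-31. I(M+2)/I(M) = [C(2,1)·p^1·(1−p)] / p^2 = 2·(1−p)/p = 69.070/100.000 = 0.6907
(1−p)/p = 0.6907/2 = 0.3453  ⇒  p = 1/(1 + 0.3453) = 0.7433
Zi-31: 74.33%, Zi-33: 25.67%.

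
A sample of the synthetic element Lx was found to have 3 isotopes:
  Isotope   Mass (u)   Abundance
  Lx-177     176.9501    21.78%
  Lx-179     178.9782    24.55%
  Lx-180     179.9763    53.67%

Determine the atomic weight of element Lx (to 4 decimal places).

Ar = Σ fᵢ·mᵢ = 0.2178 × 176.9501 + 0.2455 × 178.9782 + 0.5367 × 179.9763
= 38.53973 + 43.93915 + 96.59328 = 179.07216 u

179.0722 u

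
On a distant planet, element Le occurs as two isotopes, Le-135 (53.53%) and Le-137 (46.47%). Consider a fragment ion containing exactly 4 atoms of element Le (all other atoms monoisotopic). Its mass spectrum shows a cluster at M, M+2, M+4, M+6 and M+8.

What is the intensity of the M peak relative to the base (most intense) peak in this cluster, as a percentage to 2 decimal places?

22.12%

(0.5353 + 0.4647)^4 gives M 0.0821, M+2 0.2851, M+4 0.3713, M+6 0.2149, M+8 0.0466; the largest is M+4.
P(M+4) = C(4,2) × 0.5353^2 × 0.4647^2 = 6 × 0.28654609 × 0.21594609 = 0.371271 (base)
P(M) = C(4,0) × 0.5353^4 × 0.4647^0 = 1 × 0.08210866 × 1.0000 = 0.082109
Relative intensity = 0.082109 / 0.371271 × 100 = 22.12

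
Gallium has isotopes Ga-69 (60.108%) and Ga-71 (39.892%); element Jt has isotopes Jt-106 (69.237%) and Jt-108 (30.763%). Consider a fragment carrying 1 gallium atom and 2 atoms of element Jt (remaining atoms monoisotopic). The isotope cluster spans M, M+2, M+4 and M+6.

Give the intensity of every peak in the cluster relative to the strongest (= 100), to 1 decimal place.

Gallium pattern (n=1): 0.60108 : 0.39892
Element Jt pattern (n=2): 0.47937622 : 0.42598757 : 0.09463622
Convolve the two distributions (both contribute in 2-u steps):
  M: 0.60108×0.47937622 = 0.288143
  M+2: 0.60108×0.42598757 + 0.39892×0.47937622 = 0.447285
  M+4: 0.60108×0.09463622 + 0.39892×0.42598757 = 0.226819
  M+6: 0.39892×0.09463622 = 0.037752
Scale to base peak (0.447285) = 100: 64.4 : 100.0 : 50.7 : 8.4

64.4 : 100.0 : 50.7 : 8.4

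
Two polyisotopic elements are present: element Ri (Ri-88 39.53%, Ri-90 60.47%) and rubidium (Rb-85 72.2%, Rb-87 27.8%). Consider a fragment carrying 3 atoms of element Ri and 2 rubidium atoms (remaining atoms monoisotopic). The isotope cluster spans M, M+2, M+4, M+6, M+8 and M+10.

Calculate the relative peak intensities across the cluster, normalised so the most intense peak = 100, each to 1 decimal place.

9.3 : 50.1 : 100.0 : 90.3 : 35.5 : 5.0

Element Ri pattern (n=3): 0.0617704 : 0.28347506 : 0.43363867 : 0.22111587
Rubidium pattern (n=2): 0.521284 : 0.401432 : 0.077284
Convolve the two distributions (both contribute in 2-u steps):
  M: 0.0617704×0.521284 = 0.032200
  M+2: 0.0617704×0.401432 + 0.28347506×0.521284 = 0.172568
  M+4: 0.0617704×0.077284 + 0.28347506×0.401432 + 0.43363867×0.521284 = 0.344619
  M+6: 0.28347506×0.077284 + 0.43363867×0.401432 + 0.22111587×0.521284 = 0.311249
  M+8: 0.43363867×0.077284 + 0.22111587×0.401432 = 0.122276
  M+10: 0.22111587×0.077284 = 0.017089
Scale to base peak (0.344619) = 100: 9.3 : 50.1 : 100.0 : 90.3 : 35.5 : 5.0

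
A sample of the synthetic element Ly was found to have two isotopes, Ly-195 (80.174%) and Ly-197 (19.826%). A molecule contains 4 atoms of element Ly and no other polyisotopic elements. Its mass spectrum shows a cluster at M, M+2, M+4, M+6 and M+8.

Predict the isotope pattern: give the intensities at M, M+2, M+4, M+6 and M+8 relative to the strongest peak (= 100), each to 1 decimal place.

The 4 Ly atoms are independent, so intensities follow the terms of (0.80174 + 0.19826)^4.
P(M) = 0.80174^4 = 0.413175
P(M+2) = 4 × 0.80174^3 × 0.19826^1 = 0.408692
P(M+4) = 6 × 0.80174^2 × 0.19826^2 = 0.151596
P(M+6) = 4 × 0.80174^1 × 0.19826^3 = 0.024992
P(M+8) = 0.19826^4 = 0.001545
The M peak is largest (0.413175); scaling to 100 gives 100.0 : 98.9 : 36.7 : 6.0 : 0.4.

100.0 : 98.9 : 36.7 : 6.0 : 0.4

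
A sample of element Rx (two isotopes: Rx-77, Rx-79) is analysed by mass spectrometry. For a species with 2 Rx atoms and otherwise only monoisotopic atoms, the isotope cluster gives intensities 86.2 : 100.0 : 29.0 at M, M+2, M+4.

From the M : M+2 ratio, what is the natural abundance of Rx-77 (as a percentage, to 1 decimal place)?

Write p for the Rx-77 fraction. I(M+2)/I(M) = [C(2,1)·p^1·(1−p)] / p^2 = 2·(1−p)/p = 100.0/86.2 = 1.1601
(1−p)/p = 1.1601/2 = 0.5800  ⇒  p = 1/(1 + 0.5800) = 0.6329
Rx-77: 63.3%, Rx-79: 36.7%.

63.3%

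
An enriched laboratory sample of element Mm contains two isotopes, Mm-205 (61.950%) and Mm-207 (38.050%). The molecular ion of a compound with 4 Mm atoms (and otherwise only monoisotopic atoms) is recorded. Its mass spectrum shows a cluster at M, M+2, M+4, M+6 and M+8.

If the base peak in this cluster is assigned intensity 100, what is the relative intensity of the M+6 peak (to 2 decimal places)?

Term probabilities: M 0.1473, M+2 0.3619, M+4 0.3334, M+6 0.1365, M+8 0.0210. Base peak = M+2.
P(M+2) = C(4,1) × 0.61950^3 × 0.38050^1 = 4 × 0.23775186 × 0.3805 = 0.361858 (base)
P(M+6) = C(4,3) × 0.61950^1 × 0.38050^3 = 4 × 0.6195 × 0.05508889 = 0.136510
Relative intensity = 0.136510 / 0.361858 × 100 = 37.72

37.72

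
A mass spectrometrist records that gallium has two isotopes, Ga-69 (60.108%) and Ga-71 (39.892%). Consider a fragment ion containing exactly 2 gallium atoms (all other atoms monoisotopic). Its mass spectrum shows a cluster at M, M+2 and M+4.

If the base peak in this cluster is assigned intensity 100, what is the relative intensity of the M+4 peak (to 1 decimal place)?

(0.60108 + 0.39892)^2 gives M 0.3613, M+2 0.4796, M+4 0.1591; the largest is M+2.
P(M+2) = C(2,1) × 0.60108^1 × 0.39892^1 = 2 × 0.60108 × 0.39892 = 0.479566 (base)
P(M+4) = C(2,2) × 0.60108^0 × 0.39892^2 = 1 × 1.0000 × 0.15913717 = 0.159137
Relative intensity = 0.159137 / 0.479566 × 100 = 33.2

33.2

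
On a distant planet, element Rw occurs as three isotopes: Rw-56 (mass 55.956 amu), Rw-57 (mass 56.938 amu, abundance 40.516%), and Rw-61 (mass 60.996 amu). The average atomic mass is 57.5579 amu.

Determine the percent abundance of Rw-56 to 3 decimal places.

Let x and y be the fractions of Rw-56 and Rw-61. Then x + y = 1 − 0.40516 = 0.59484 and 55.956x + 60.996y = 57.5579 − 0.40516×56.938 = 34.48889992.
Substituting: 55.956x + 60.996(0.59484 − x) = 34.48889992
(55.956 − 60.996)x = -1.79396072  ⇒  x = 0.35594, y = 0.23890
Rw-56: 35.594%, Rw-61: 23.890%.

35.594%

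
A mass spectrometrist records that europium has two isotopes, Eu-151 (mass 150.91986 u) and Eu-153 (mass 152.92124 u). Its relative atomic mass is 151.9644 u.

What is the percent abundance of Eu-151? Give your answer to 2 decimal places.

With x = fraction of Eu-151 (so Eu-153 is 1 − x):
150.91986·x + 152.92124·(1 − x) = 151.9644
(150.91986 − 152.92124)·x = 151.9644 − 152.92124
x = -0.95684 / -2.00138 = 0.47809 → 47.81% Eu-151, 52.19% Eu-153.

47.81%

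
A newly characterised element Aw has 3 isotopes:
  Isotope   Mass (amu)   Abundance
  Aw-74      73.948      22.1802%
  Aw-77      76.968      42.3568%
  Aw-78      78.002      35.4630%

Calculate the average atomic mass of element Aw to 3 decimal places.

76.665 amu

Ar = Σ fᵢ·mᵢ = 0.221802 × 73.948 + 0.423568 × 76.968 + 0.354630 × 78.002
= 16.4018 + 32.6012 + 27.6618 = 76.6648 amu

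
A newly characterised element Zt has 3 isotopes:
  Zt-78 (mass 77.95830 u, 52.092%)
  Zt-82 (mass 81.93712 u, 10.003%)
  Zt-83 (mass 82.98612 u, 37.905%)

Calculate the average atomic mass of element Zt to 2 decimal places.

80.26 u

Weight each isotope mass by its fractional abundance: 0.52092 × 77.95830 + 0.10003 × 81.93712 + 0.37905 × 82.98612
= 40.610038 + 8.196170 + 31.455889 = 80.262097 u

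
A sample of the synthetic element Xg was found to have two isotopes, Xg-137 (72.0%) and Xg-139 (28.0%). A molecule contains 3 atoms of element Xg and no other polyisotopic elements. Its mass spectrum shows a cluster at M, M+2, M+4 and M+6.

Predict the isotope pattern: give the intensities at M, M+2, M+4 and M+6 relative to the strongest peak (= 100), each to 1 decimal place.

85.7 : 100.0 : 38.9 : 5.0

The 3 Xg atoms are independent, so intensities follow the terms of (0.720 + 0.280)^3.
P(M) = 0.720^3 = 0.373248
P(M+2) = 3 × 0.720^2 × 0.280^1 = 0.435456
P(M+4) = 3 × 0.720^1 × 0.280^2 = 0.169344
P(M+6) = 0.280^3 = 0.021952
The M+2 peak is largest (0.435456); scaling to 100 gives 85.7 : 100.0 : 38.9 : 5.0.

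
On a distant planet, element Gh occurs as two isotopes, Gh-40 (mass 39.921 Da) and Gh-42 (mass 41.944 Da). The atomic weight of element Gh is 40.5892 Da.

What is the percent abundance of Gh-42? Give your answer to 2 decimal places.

33.03%

Writing the weighted mean with unknown fraction x of Gh-40:
39.921·x + 41.944·(1 − x) = 40.5892
(39.921 − 41.944)·x = 40.5892 − 41.944
x = -1.3548 / -2.023 = 0.66970 → 66.97% Gh-40, 33.03% Gh-42.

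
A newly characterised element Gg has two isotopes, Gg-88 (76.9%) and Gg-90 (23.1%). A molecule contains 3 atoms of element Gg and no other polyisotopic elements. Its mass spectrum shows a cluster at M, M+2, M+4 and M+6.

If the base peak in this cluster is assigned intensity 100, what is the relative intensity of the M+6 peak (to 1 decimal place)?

Term probabilities: M 0.4548, M+2 0.4098, M+4 0.1231, M+6 0.0123. Base peak = M.
P(M) = C(3,0) × 0.769^3 × 0.231^0 = 1 × 0.45475661 × 1.0000 = 0.454757 (base)
P(M+6) = C(3,3) × 0.769^0 × 0.231^3 = 1 × 1.0000 × 0.01232639 = 0.012326
Relative intensity = 0.012326 / 0.454757 × 100 = 2.7

2.7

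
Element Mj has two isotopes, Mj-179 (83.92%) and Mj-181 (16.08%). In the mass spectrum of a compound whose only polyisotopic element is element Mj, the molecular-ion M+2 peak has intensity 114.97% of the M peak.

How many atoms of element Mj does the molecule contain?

The M+2/M ratio from n Mj atoms is n · q/p = n · 0.1608/0.8392.
n = 1.1497 × 0.8392/0.1608 = 6.00 ≈ 6

6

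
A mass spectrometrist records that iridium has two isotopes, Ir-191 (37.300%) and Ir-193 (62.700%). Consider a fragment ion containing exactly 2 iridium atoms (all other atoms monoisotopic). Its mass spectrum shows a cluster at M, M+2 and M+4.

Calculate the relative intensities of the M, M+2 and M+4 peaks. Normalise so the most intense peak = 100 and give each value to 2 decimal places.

Expanding (0.37300 + 0.62700)^2:
P(M) = 0.37300^2 = 0.139129
P(M+2) = 2 × 0.37300^1 × 0.62700^1 = 0.467742
P(M+4) = 0.62700^2 = 0.393129
The M+2 peak is largest (0.467742); scaling to 100 gives 29.74 : 100.00 : 84.05.

29.74 : 100.00 : 84.05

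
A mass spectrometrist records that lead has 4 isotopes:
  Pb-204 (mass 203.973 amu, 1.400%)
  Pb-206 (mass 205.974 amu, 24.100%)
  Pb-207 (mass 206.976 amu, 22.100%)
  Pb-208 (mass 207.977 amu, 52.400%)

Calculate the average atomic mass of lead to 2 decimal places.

207.22 amu

The abundance-weighted mean is 0.01400 × 203.973 + 0.24100 × 205.974 + 0.22100 × 206.976 + 0.52400 × 207.977
= 2.8556 + 49.6397 + 45.7417 + 108.9799 = 207.2169 amu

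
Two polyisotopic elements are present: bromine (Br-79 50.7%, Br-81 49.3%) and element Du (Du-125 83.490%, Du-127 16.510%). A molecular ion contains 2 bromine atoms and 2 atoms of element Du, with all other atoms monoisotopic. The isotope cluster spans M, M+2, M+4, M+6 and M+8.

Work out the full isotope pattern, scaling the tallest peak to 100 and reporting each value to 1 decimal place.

42.7 : 100.0 : 74.9 : 19.2 : 1.6

Bromine pattern (n=2): 0.257049 : 0.499902 : 0.243049
Element Du pattern (n=2): 0.69705801 : 0.27568398 : 0.02725801
Convolve the two distributions (both contribute in 2-u steps):
  M: 0.257049×0.69705801 = 0.179178
  M+2: 0.257049×0.27568398 + 0.499902×0.69705801 = 0.419325
  M+4: 0.257049×0.02725801 + 0.499902×0.27568398 + 0.243049×0.69705801 = 0.314241
  M+6: 0.499902×0.02725801 + 0.243049×0.27568398 = 0.080631
  M+8: 0.243049×0.02725801 = 0.006625
Scale to base peak (0.419325) = 100: 42.7 : 100.0 : 74.9 : 19.2 : 1.6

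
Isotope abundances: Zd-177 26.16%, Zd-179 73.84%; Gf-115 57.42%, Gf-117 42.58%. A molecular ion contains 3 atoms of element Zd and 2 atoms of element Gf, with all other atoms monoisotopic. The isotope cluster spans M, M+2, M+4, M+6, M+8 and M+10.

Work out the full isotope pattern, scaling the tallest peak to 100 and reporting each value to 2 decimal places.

Element Zd pattern (n=3): 0.01790248 : 0.15159624 : 0.42790008 : 0.4026012
Element Gf pattern (n=2): 0.32970564 : 0.48898872 : 0.18130564
Convolve the two distributions (both contribute in 2-u steps):
  M: 0.01790248×0.32970564 = 0.005903
  M+2: 0.01790248×0.48898872 + 0.15159624×0.32970564 = 0.058736
  M+4: 0.01790248×0.18130564 + 0.15159624×0.48898872 + 0.42790008×0.32970564 = 0.218456
  M+6: 0.15159624×0.18130564 + 0.42790008×0.48898872 + 0.4026012×0.32970564 = 0.369463
  M+8: 0.42790008×0.18130564 + 0.4026012×0.48898872 = 0.274448
  M+10: 0.4026012×0.18130564 = 0.072994
Scale to base peak (0.369463) = 100: 1.60 : 15.90 : 59.13 : 100.00 : 74.28 : 19.76

1.60 : 15.90 : 59.13 : 100.00 : 74.28 : 19.76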